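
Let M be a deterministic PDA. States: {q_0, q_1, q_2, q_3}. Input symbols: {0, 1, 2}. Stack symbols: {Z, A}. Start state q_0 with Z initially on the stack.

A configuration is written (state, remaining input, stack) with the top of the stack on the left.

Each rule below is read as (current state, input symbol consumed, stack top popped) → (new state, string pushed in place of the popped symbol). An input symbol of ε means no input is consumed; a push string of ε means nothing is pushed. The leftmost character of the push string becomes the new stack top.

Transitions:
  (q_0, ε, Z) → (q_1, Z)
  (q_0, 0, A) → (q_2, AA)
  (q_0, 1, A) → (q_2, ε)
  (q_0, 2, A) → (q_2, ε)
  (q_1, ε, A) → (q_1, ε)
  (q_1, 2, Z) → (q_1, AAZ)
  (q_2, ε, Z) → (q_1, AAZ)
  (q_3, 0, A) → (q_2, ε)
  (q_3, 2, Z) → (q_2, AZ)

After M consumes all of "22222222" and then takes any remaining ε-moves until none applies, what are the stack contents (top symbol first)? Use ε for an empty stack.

(q_0, 22222222, Z) ⊢ (q_1, 22222222, Z) ⊢ (q_1, 2222222, AAZ) ⊢ (q_1, 2222222, AZ) ⊢ (q_1, 2222222, Z) ⊢ (q_1, 222222, AAZ) ⊢ (q_1, 222222, AZ) ⊢ (q_1, 222222, Z) ⊢ (q_1, 22222, AAZ) ⊢ (q_1, 22222, AZ) ⊢ (q_1, 22222, Z) ⊢ (q_1, 2222, AAZ) ⊢ (q_1, 2222, AZ) ⊢ (q_1, 2222, Z) ⊢ (q_1, 222, AAZ) ⊢ (q_1, 222, AZ) ⊢ (q_1, 222, Z) ⊢ (q_1, 22, AAZ) ⊢ (q_1, 22, AZ) ⊢ (q_1, 22, Z) ⊢ (q_1, 2, AAZ) ⊢ (q_1, 2, AZ) ⊢ (q_1, 2, Z) ⊢ (q_1, ε, AAZ) ⊢ (q_1, ε, AZ) ⊢ (q_1, ε, Z)
All input consumed in state q_1 with stack Z.

Z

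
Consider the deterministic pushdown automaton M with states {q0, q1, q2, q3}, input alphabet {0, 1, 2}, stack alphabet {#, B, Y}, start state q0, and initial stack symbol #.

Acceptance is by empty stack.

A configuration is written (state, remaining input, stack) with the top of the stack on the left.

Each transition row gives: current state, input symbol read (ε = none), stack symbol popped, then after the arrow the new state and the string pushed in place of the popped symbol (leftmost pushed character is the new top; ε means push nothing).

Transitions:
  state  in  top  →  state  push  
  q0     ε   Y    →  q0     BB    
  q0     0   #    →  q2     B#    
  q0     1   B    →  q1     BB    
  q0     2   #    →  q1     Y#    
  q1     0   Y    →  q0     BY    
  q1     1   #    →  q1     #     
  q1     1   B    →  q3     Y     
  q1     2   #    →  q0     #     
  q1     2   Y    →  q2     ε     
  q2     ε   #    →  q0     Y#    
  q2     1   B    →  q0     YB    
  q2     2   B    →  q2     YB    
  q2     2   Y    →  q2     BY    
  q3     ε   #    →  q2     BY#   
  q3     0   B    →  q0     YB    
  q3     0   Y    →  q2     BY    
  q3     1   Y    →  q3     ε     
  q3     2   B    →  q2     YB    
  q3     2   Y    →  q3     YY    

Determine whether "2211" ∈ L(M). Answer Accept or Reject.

(q0, 2211, #)
  read 2, top #: go to q1, push Y# → (q1, 211, Y#)
  read 2, top Y: go to q2, push ε → (q2, 11, #)
  ε-move, top #: go to q0, push Y# → (q0, 11, Y#)
  ε-move, top Y: go to q0, push BB → (q0, 11, BB#)
  read 1, top B: go to q1, push BB → (q1, 1, BBB#)
  read 1, top B: go to q3, push Y → (q3, ε, YBB#)
All input consumed; stack is YBB#, not empty, and no further ε-move applies.

Reject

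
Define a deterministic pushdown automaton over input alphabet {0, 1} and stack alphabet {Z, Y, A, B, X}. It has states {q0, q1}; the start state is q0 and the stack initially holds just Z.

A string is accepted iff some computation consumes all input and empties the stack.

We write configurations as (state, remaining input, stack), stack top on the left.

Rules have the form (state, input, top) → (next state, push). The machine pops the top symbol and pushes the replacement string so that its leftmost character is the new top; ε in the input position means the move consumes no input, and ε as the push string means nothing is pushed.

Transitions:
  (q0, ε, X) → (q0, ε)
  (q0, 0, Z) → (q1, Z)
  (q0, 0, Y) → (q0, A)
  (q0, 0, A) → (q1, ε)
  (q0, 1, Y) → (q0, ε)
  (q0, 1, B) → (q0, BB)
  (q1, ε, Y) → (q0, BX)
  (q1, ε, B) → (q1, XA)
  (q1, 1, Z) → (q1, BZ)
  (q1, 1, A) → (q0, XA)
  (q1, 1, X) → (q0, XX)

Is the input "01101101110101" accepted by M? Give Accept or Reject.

(q0, 01101101110101, Z)
  read 0, top Z: go to q1, push Z → (q1, 1101101110101, Z)
  read 1, top Z: go to q1, push BZ → (q1, 101101110101, BZ)
  ε-move, top B: go to q1, push XA → (q1, 101101110101, XAZ)
  read 1, top X: go to q0, push XX → (q0, 01101110101, XXAZ)
  ε-move, top X: go to q0, push ε → (q0, 01101110101, XAZ)
  ε-move, top X: go to q0, push ε → (q0, 01101110101, AZ)
  read 0, top A: go to q1, push ε → (q1, 1101110101, Z)
  read 1, top Z: go to q1, push BZ → (q1, 101110101, BZ)
  ε-move, top B: go to q1, push XA → (q1, 101110101, XAZ)
  read 1, top X: go to q0, push XX → (q0, 01110101, XXAZ)
  ε-move, top X: go to q0, push ε → (q0, 01110101, XAZ)
  ε-move, top X: go to q0, push ε → (q0, 01110101, AZ)
  read 0, top A: go to q1, push ε → (q1, 1110101, Z)
  read 1, top Z: go to q1, push BZ → (q1, 110101, BZ)
  ε-move, top B: go to q1, push XA → (q1, 110101, XAZ)
  read 1, top X: go to q0, push XX → (q0, 10101, XXAZ)
  ε-move, top X: go to q0, push ε → (q0, 10101, XAZ)
  ε-move, top X: go to q0, push ε → (q0, 10101, AZ)
No transition applies at (q0, 10101, AZ); input not fully consumed.

Reject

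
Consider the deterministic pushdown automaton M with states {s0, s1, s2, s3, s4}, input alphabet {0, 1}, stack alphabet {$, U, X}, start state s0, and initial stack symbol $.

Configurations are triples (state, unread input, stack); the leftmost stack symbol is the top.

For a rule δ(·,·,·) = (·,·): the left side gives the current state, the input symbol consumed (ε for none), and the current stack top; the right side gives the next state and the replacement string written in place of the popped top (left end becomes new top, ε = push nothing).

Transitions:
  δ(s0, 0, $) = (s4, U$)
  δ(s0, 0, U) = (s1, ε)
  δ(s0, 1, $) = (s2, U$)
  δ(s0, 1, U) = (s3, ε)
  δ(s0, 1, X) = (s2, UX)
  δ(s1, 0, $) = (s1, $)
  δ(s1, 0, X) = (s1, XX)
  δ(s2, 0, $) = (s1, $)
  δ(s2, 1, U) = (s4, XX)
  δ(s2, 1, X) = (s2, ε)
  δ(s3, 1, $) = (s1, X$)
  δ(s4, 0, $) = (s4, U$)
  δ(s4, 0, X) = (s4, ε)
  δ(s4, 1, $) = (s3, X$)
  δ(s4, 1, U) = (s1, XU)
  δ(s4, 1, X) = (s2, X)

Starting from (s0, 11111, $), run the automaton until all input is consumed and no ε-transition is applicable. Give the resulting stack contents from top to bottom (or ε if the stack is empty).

(s0, 11111, $) ⊢ (s2, 1111, U$) ⊢ (s4, 111, XX$) ⊢ (s2, 11, XX$) ⊢ (s2, 1, X$) ⊢ (s2, ε, $)
All input consumed in state s2 with stack $.

$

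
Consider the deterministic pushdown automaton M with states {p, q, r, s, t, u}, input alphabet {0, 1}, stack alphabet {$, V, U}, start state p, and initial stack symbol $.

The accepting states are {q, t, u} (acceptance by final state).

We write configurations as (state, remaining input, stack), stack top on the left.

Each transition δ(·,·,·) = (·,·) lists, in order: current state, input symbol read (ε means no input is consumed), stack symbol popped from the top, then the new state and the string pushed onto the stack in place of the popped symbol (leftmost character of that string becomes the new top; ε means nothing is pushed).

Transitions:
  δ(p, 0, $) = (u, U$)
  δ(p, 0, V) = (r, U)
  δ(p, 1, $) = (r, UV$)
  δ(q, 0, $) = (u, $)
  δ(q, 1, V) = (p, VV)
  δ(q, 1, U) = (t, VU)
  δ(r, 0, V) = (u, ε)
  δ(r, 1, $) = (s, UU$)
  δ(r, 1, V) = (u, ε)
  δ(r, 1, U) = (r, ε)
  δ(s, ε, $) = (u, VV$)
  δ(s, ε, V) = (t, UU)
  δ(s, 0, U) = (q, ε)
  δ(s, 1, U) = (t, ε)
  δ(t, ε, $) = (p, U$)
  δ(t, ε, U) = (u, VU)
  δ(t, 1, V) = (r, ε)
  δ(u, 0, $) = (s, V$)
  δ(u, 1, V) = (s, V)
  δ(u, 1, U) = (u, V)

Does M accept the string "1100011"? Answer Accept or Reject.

(p, 1100011, $) ⊢ (r, 100011, UV$) ⊢ (r, 00011, V$) ⊢ (u, 0011, $) ⊢ (s, 011, V$) ⊢ (t, 011, UU$) ⊢ (u, 011, VUU$)
No transition applies at (u, 011, VUU$); input not fully consumed.

Reject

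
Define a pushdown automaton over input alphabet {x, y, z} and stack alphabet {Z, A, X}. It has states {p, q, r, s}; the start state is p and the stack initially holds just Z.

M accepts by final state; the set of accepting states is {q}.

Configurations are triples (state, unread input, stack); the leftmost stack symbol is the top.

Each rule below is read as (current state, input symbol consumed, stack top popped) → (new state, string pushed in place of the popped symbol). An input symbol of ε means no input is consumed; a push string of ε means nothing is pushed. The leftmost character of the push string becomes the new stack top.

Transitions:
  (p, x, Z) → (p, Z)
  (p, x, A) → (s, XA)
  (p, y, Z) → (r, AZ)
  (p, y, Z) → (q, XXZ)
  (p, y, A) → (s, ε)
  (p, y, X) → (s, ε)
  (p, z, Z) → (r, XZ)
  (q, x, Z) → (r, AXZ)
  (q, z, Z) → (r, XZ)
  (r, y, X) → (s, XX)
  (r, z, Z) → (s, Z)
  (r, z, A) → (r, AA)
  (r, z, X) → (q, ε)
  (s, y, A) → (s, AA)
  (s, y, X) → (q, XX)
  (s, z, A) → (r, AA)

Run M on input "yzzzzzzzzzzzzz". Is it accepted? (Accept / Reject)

Reject

No computation consumes all input and reaches a final state.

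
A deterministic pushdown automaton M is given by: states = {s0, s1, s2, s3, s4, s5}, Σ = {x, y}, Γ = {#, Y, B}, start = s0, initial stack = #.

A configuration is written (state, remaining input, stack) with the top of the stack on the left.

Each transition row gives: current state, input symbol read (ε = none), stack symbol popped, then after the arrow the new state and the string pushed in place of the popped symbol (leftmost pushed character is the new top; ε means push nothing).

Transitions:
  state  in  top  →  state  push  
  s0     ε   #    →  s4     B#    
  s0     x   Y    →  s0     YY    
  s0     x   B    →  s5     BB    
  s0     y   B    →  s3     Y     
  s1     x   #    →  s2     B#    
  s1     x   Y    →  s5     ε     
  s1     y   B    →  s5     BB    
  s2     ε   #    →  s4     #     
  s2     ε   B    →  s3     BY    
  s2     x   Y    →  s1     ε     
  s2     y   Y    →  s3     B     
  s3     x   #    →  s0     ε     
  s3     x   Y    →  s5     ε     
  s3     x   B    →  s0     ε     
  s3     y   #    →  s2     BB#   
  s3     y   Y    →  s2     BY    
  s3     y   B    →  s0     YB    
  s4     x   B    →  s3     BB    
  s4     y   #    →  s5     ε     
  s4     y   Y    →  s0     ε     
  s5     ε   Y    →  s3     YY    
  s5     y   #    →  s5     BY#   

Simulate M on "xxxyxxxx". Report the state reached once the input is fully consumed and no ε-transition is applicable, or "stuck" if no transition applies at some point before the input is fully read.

stuck

(s0, xxxyxxxx, #) ⊢ (s4, xxxyxxxx, B#) ⊢ (s3, xxyxxxx, BB#) ⊢ (s0, xyxxxx, B#) ⊢ (s5, yxxxx, BB#)
No transition for (s5, y, top B); M blocks with input yxxxx remaining.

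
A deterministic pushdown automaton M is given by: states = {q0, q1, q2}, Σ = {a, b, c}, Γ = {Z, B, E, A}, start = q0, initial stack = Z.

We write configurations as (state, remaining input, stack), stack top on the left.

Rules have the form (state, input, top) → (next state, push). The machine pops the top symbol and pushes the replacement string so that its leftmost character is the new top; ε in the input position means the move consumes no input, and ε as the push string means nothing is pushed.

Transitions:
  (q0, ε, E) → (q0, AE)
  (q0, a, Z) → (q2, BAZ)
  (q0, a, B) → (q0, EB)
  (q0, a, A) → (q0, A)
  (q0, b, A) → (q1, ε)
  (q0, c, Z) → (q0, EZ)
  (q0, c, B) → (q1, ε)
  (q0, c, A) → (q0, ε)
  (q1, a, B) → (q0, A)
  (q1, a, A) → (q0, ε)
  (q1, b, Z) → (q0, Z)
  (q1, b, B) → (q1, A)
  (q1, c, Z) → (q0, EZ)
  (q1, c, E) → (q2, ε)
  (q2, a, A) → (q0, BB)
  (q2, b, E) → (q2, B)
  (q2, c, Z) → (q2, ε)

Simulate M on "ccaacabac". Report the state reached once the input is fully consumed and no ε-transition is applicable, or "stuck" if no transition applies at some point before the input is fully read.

(q0, ccaacabac, Z)
  read c, top Z: go to q0, push EZ → (q0, caacabac, EZ)
  ε-move, top E: go to q0, push AE → (q0, caacabac, AEZ)
  read c, top A: go to q0, push ε → (q0, aacabac, EZ)
  ε-move, top E: go to q0, push AE → (q0, aacabac, AEZ)
  read a, top A: go to q0, push A → (q0, acabac, AEZ)
  read a, top A: go to q0, push A → (q0, cabac, AEZ)
  read c, top A: go to q0, push ε → (q0, abac, EZ)
  ε-move, top E: go to q0, push AE → (q0, abac, AEZ)
  read a, top A: go to q0, push A → (q0, bac, AEZ)
  read b, top A: go to q1, push ε → (q1, ac, EZ)
No transition for (q1, a, top E); M blocks with input ac remaining.

stuck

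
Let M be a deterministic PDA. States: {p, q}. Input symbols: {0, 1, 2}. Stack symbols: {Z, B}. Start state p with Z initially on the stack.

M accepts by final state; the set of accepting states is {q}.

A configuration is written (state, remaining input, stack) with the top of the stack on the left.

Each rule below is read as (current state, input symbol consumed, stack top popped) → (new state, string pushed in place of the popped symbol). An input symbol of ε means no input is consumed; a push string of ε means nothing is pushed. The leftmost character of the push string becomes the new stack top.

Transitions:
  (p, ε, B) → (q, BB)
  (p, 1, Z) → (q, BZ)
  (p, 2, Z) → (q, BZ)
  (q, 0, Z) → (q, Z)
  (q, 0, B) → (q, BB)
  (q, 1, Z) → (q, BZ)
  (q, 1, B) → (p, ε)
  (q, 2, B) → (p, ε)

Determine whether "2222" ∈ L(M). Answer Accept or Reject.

(p, 2222, Z) ⊢ (q, 222, BZ) ⊢ (p, 22, Z) ⊢ (q, 2, BZ) ⊢ (p, ε, Z)
All input consumed; state p ∉ F and no further ε-move applies.

Reject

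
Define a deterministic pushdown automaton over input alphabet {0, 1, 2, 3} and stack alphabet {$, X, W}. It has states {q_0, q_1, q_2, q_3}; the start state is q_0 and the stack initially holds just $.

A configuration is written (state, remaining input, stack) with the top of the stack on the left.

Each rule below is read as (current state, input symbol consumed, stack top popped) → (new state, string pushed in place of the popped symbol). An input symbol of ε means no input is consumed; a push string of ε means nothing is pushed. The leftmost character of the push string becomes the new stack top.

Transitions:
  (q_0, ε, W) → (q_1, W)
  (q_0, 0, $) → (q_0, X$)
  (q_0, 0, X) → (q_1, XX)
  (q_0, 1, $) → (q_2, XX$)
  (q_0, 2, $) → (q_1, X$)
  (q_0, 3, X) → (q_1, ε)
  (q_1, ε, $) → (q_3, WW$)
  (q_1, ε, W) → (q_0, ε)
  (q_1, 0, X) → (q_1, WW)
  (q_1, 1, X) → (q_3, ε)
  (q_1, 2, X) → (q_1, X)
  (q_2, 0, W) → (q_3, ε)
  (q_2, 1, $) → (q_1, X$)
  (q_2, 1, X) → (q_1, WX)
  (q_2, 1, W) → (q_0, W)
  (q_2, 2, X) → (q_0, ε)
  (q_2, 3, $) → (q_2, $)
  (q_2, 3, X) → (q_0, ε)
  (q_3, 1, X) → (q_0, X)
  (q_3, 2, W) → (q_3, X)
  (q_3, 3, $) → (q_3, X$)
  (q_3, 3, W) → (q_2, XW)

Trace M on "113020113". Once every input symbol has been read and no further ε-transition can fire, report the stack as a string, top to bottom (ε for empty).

X$

(q_0, 113020113, $)
  read 1, top $: go to q_2, push XX$ → (q_2, 13020113, XX$)
  read 1, top X: go to q_1, push WX → (q_1, 3020113, WXX$)
  ε-move, top W: go to q_0, push ε → (q_0, 3020113, XX$)
  read 3, top X: go to q_1, push ε → (q_1, 020113, X$)
  read 0, top X: go to q_1, push WW → (q_1, 20113, WW$)
  ε-move, top W: go to q_0, push ε → (q_0, 20113, W$)
  ε-move, top W: go to q_1, push W → (q_1, 20113, W$)
  ε-move, top W: go to q_0, push ε → (q_0, 20113, $)
  read 2, top $: go to q_1, push X$ → (q_1, 0113, X$)
  read 0, top X: go to q_1, push WW → (q_1, 113, WW$)
  ε-move, top W: go to q_0, push ε → (q_0, 113, W$)
  ε-move, top W: go to q_1, push W → (q_1, 113, W$)
  ε-move, top W: go to q_0, push ε → (q_0, 113, $)
  read 1, top $: go to q_2, push XX$ → (q_2, 13, XX$)
  read 1, top X: go to q_1, push WX → (q_1, 3, WXX$)
  ε-move, top W: go to q_0, push ε → (q_0, 3, XX$)
  read 3, top X: go to q_1, push ε → (q_1, ε, X$)
All input consumed in state q_1 with stack X$.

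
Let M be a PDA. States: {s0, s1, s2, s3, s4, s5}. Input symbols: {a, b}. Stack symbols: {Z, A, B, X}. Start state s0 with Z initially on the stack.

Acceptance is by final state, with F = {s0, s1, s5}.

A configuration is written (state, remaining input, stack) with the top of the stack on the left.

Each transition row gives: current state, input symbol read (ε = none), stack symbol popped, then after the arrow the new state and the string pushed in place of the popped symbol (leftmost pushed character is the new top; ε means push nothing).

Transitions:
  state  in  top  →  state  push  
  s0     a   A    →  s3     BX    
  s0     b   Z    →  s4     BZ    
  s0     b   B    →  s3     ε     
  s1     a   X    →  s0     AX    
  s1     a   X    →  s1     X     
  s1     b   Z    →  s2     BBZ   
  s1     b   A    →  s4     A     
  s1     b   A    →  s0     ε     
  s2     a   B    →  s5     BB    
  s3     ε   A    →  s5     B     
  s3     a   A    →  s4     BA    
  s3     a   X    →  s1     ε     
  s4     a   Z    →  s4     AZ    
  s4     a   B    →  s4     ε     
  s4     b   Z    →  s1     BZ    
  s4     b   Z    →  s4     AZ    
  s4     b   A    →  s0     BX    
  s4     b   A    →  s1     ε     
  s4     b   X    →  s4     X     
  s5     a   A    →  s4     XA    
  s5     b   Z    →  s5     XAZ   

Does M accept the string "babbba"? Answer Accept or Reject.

One accepting computation: (s0, babbba, Z) ⊢ (s4, abbba, BZ) ⊢ (s4, bbba, Z) ⊢ (s4, bba, AZ) ⊢ (s0, ba, BXZ) ⊢ (s3, a, XZ) ⊢ (s1, ε, Z)
All input consumed and state s1 ∈ F.

Accept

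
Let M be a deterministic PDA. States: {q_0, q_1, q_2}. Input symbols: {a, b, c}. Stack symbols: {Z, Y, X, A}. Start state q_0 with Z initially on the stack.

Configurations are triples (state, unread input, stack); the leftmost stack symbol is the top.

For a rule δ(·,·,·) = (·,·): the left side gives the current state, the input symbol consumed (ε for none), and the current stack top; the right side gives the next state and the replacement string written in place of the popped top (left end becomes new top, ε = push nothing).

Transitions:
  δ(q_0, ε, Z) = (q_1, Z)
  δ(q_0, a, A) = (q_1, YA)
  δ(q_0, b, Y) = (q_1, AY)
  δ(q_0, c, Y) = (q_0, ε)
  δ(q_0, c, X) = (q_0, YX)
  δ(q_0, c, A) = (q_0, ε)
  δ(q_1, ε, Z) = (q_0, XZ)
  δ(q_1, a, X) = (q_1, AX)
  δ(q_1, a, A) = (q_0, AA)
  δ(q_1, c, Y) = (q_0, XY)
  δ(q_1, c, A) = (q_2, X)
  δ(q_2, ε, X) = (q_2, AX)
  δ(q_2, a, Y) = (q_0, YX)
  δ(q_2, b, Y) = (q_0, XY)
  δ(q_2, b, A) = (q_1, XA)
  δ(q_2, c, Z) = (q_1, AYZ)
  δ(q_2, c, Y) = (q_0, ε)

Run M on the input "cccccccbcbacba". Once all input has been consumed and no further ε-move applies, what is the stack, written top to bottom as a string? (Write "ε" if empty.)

AXAXXAXYXZ

(q_0, cccccccbcbacba, Z)
  ε-move, top Z: go to q_1, push Z → (q_1, cccccccbcbacba, Z)
  ε-move, top Z: go to q_0, push XZ → (q_0, cccccccbcbacba, XZ)
  read c, top X: go to q_0, push YX → (q_0, ccccccbcbacba, YXZ)
  read c, top Y: go to q_0, push ε → (q_0, cccccbcbacba, XZ)
  read c, top X: go to q_0, push YX → (q_0, ccccbcbacba, YXZ)
  read c, top Y: go to q_0, push ε → (q_0, cccbcbacba, XZ)
  read c, top X: go to q_0, push YX → (q_0, ccbcbacba, YXZ)
  read c, top Y: go to q_0, push ε → (q_0, cbcbacba, XZ)
  read c, top X: go to q_0, push YX → (q_0, bcbacba, YXZ)
  read b, top Y: go to q_1, push AY → (q_1, cbacba, AYXZ)
  read c, top A: go to q_2, push X → (q_2, bacba, XYXZ)
  ε-move, top X: go to q_2, push AX → (q_2, bacba, AXYXZ)
  read b, top A: go to q_1, push XA → (q_1, acba, XAXYXZ)
  read a, top X: go to q_1, push AX → (q_1, cba, AXAXYXZ)
  read c, top A: go to q_2, push X → (q_2, ba, XXAXYXZ)
  ε-move, top X: go to q_2, push AX → (q_2, ba, AXXAXYXZ)
  read b, top A: go to q_1, push XA → (q_1, a, XAXXAXYXZ)
  read a, top X: go to q_1, push AX → (q_1, ε, AXAXXAXYXZ)
All input consumed in state q_1 with stack AXAXXAXYXZ.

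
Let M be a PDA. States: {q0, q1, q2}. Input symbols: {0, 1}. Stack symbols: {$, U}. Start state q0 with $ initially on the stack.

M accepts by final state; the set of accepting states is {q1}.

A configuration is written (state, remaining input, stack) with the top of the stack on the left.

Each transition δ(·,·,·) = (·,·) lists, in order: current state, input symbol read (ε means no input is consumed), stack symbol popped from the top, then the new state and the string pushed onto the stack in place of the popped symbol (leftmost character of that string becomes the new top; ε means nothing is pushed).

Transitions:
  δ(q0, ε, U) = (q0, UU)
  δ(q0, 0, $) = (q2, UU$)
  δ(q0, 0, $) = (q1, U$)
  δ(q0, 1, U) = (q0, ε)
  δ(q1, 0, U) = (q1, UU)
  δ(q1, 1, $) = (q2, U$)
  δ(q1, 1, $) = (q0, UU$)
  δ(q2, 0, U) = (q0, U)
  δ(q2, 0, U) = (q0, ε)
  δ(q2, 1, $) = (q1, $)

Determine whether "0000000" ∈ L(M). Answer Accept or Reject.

Accept

One accepting computation: (q0, 0000000, $) ⊢ (q1, 000000, U$) ⊢ (q1, 00000, UU$) ⊢ (q1, 0000, UUU$) ⊢ (q1, 000, UUUU$) ⊢ (q1, 00, UUUUU$) ⊢ (q1, 0, UUUUUU$) ⊢ (q1, ε, UUUUUUU$)
All input consumed and state q1 ∈ F.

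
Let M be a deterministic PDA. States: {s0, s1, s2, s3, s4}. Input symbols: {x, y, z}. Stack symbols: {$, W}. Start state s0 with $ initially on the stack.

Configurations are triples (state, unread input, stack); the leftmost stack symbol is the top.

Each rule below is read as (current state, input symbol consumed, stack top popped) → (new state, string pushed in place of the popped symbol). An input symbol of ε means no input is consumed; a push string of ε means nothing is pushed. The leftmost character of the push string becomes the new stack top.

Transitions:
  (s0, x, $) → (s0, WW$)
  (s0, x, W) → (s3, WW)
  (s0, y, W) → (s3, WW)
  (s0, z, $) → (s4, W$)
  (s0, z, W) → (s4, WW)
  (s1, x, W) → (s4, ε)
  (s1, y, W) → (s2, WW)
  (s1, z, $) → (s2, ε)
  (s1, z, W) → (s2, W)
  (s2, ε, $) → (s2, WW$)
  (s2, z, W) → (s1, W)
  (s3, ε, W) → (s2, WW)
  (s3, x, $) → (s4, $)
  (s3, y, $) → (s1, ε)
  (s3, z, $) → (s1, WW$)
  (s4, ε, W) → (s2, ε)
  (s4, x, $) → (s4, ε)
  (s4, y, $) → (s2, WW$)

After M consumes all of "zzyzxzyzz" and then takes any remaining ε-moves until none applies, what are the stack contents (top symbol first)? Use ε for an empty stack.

(s0, zzyzxzyzz, $) ⊢ (s4, zyzxzyzz, W$) ⊢ (s2, zyzxzyzz, $) ⊢ (s2, zyzxzyzz, WW$) ⊢ (s1, yzxzyzz, WW$) ⊢ (s2, zxzyzz, WWW$) ⊢ (s1, xzyzz, WWW$) ⊢ (s4, zyzz, WW$) ⊢ (s2, zyzz, W$) ⊢ (s1, yzz, W$) ⊢ (s2, zz, WW$) ⊢ (s1, z, WW$) ⊢ (s2, ε, WW$)
All input consumed in state s2 with stack WW$.

WW$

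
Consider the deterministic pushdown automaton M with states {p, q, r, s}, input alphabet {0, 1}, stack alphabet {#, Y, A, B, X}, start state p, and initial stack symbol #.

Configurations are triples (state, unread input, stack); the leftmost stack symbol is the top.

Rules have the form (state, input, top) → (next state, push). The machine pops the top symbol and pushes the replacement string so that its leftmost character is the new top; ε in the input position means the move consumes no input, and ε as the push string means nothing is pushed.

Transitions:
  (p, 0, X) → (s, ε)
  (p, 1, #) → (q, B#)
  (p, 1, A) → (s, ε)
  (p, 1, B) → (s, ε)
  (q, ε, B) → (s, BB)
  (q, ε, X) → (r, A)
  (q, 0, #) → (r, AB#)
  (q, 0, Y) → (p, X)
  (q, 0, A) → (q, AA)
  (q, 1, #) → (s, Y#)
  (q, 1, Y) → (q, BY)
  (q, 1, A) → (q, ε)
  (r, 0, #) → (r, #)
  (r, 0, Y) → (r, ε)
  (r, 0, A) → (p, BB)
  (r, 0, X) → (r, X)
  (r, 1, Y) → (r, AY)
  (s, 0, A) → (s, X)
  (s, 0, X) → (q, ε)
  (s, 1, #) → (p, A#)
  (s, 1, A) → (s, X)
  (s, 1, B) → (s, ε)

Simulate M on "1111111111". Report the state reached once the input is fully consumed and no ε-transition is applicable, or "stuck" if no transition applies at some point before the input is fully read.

(p, 1111111111, #) ⊢ (q, 111111111, B#) ⊢ (s, 111111111, BB#) ⊢ (s, 11111111, B#) ⊢ (s, 1111111, #) ⊢ (p, 111111, A#) ⊢ (s, 11111, #) ⊢ (p, 1111, A#) ⊢ (s, 111, #) ⊢ (p, 11, A#) ⊢ (s, 1, #) ⊢ (p, ε, A#)
All input consumed; M is in state p.

p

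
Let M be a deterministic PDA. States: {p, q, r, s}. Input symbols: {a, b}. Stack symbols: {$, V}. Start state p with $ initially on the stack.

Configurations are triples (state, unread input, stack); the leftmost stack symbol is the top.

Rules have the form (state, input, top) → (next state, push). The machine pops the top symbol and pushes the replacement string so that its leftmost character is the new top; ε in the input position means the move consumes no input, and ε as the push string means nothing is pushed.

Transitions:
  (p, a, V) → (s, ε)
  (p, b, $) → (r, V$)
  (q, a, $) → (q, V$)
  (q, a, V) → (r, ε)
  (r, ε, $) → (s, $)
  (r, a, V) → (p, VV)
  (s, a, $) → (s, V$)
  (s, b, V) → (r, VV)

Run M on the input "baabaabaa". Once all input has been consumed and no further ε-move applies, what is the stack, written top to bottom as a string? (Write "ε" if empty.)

VVV$

(p, baabaabaa, $) ⊢ (r, aabaabaa, V$) ⊢ (p, abaabaa, VV$) ⊢ (s, baabaa, V$) ⊢ (r, aabaa, VV$) ⊢ (p, abaa, VVV$) ⊢ (s, baa, VV$) ⊢ (r, aa, VVV$) ⊢ (p, a, VVVV$) ⊢ (s, ε, VVV$)
All input consumed in state s with stack VVV$.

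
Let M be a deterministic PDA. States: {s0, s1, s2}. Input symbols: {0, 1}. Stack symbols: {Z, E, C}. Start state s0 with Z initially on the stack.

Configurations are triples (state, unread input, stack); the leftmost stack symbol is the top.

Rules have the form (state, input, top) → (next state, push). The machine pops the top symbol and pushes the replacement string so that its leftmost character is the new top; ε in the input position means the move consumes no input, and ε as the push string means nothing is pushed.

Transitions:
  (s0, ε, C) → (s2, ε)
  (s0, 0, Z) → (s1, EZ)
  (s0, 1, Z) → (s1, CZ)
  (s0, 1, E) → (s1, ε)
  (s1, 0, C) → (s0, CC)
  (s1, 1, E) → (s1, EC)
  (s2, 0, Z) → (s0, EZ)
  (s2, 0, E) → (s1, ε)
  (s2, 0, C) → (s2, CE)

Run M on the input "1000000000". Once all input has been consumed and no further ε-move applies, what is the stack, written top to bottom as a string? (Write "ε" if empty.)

(s0, 1000000000, Z)
  read 1, top Z: go to s1, push CZ → (s1, 000000000, CZ)
  read 0, top C: go to s0, push CC → (s0, 00000000, CCZ)
  ε-move, top C: go to s2, push ε → (s2, 00000000, CZ)
  read 0, top C: go to s2, push CE → (s2, 0000000, CEZ)
  read 0, top C: go to s2, push CE → (s2, 000000, CEEZ)
  read 0, top C: go to s2, push CE → (s2, 00000, CEEEZ)
  read 0, top C: go to s2, push CE → (s2, 0000, CEEEEZ)
  read 0, top C: go to s2, push CE → (s2, 000, CEEEEEZ)
  read 0, top C: go to s2, push CE → (s2, 00, CEEEEEEZ)
  read 0, top C: go to s2, push CE → (s2, 0, CEEEEEEEZ)
  read 0, top C: go to s2, push CE → (s2, ε, CEEEEEEEEZ)
All input consumed in state s2 with stack CEEEEEEEEZ.

CEEEEEEEEZ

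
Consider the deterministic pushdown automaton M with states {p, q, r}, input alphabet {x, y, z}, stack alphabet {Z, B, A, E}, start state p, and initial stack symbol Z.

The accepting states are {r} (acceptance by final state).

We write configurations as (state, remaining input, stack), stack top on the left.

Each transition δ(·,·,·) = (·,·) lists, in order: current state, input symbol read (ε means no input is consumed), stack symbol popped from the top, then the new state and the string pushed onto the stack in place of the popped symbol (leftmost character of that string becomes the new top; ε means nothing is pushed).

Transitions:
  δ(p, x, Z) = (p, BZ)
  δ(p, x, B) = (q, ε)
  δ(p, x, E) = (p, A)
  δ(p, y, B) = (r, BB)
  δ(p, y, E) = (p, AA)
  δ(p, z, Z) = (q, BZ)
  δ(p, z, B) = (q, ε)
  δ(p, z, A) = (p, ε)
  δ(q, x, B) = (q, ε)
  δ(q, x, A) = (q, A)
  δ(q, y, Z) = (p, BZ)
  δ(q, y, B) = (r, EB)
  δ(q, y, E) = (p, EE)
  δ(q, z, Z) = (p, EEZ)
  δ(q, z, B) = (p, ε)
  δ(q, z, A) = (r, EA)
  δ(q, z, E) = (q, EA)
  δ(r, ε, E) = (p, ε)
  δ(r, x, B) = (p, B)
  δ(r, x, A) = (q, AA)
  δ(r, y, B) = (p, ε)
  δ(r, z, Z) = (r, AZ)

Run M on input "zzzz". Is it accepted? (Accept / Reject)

(p, zzzz, Z)
  read z, top Z: go to q, push BZ → (q, zzz, BZ)
  read z, top B: go to p, push ε → (p, zz, Z)
  read z, top Z: go to q, push BZ → (q, z, BZ)
  read z, top B: go to p, push ε → (p, ε, Z)
All input consumed; state p ∉ F and no further ε-move applies.

Reject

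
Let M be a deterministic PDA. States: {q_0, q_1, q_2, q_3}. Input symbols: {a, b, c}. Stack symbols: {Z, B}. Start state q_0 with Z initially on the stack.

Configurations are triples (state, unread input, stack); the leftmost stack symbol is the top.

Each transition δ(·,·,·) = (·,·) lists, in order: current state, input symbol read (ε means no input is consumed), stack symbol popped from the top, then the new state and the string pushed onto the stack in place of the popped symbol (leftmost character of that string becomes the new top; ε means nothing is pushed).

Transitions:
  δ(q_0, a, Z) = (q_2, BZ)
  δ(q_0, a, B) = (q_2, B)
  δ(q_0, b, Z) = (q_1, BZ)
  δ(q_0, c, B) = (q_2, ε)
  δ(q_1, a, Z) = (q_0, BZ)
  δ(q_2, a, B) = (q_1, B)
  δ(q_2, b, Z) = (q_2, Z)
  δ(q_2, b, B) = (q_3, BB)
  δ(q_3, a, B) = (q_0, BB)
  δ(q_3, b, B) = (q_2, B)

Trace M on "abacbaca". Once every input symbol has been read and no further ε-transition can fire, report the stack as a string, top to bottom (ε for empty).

(q_0, abacbaca, Z) ⊢ (q_2, bacbaca, BZ) ⊢ (q_3, acbaca, BBZ) ⊢ (q_0, cbaca, BBBZ) ⊢ (q_2, baca, BBZ) ⊢ (q_3, aca, BBBZ) ⊢ (q_0, ca, BBBBZ) ⊢ (q_2, a, BBBZ) ⊢ (q_1, ε, BBBZ)
All input consumed in state q_1 with stack BBBZ.

BBBZ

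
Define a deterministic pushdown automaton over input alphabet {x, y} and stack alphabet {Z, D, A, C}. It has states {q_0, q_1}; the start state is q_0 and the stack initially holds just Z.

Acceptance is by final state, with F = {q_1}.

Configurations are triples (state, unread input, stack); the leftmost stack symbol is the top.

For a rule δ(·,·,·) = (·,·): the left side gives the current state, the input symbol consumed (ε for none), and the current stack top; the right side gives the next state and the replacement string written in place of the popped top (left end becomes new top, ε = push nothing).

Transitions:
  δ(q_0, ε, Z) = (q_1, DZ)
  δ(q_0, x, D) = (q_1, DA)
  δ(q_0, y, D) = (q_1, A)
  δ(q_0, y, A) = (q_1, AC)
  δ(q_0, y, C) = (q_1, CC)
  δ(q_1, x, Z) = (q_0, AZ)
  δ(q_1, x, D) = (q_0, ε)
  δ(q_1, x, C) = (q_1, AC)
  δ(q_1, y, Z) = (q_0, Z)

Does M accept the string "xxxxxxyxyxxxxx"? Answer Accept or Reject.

(q_0, xxxxxxyxyxxxxx, Z) ⊢ (q_1, xxxxxxyxyxxxxx, DZ) ⊢ (q_0, xxxxxyxyxxxxx, Z) ⊢ (q_1, xxxxxyxyxxxxx, DZ) ⊢ (q_0, xxxxyxyxxxxx, Z) ⊢ (q_1, xxxxyxyxxxxx, DZ) ⊢ (q_0, xxxyxyxxxxx, Z) ⊢ (q_1, xxxyxyxxxxx, DZ) ⊢ (q_0, xxyxyxxxxx, Z) ⊢ (q_1, xxyxyxxxxx, DZ) ⊢ (q_0, xyxyxxxxx, Z) ⊢ (q_1, xyxyxxxxx, DZ) ⊢ (q_0, yxyxxxxx, Z) ⊢ (q_1, yxyxxxxx, DZ)
No transition applies at (q_1, yxyxxxxx, DZ); input not fully consumed.

Reject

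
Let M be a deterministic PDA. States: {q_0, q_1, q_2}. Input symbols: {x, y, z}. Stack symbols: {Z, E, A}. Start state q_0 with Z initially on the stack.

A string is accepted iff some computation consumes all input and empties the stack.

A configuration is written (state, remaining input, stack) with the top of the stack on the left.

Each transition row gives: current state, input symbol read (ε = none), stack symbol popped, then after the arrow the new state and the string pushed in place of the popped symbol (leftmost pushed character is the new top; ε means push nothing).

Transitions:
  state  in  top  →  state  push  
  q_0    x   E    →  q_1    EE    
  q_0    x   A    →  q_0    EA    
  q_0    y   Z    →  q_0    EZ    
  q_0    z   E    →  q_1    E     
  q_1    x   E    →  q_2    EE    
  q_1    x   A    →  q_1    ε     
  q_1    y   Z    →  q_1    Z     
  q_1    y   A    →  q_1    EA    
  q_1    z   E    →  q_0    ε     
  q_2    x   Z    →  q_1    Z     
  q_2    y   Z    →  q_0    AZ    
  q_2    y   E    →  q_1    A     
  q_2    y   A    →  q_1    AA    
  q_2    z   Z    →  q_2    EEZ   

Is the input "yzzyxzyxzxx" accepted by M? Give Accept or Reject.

Reject

(q_0, yzzyxzyxzxx, Z)
  read y, top Z: go to q_0, push EZ → (q_0, zzyxzyxzxx, EZ)
  read z, top E: go to q_1, push E → (q_1, zyxzyxzxx, EZ)
  read z, top E: go to q_0, push ε → (q_0, yxzyxzxx, Z)
  read y, top Z: go to q_0, push EZ → (q_0, xzyxzxx, EZ)
  read x, top E: go to q_1, push EE → (q_1, zyxzxx, EEZ)
  read z, top E: go to q_0, push ε → (q_0, yxzxx, EZ)
No transition applies at (q_0, yxzxx, EZ); input not fully consumed.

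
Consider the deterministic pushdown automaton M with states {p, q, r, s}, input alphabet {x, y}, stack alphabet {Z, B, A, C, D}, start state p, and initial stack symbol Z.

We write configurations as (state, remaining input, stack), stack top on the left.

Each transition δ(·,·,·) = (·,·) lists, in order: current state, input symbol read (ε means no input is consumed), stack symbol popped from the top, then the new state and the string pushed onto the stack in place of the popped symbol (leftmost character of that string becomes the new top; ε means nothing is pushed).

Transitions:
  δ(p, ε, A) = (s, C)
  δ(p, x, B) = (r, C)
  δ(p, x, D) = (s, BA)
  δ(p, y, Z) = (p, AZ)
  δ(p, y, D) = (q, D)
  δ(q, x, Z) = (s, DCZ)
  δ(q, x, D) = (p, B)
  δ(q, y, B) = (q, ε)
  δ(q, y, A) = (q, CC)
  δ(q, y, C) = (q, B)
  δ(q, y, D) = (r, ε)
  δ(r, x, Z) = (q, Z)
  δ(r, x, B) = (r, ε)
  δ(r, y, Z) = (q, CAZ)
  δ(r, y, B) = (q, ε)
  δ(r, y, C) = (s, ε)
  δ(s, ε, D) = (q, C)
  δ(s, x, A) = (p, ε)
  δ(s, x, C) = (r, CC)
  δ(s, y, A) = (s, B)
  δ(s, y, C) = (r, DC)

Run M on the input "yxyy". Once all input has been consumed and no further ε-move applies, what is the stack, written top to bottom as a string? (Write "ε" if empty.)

(p, yxyy, Z) ⊢ (p, xyy, AZ) ⊢ (s, xyy, CZ) ⊢ (r, yy, CCZ) ⊢ (s, y, CZ) ⊢ (r, ε, DCZ)
All input consumed in state r with stack DCZ.

DCZ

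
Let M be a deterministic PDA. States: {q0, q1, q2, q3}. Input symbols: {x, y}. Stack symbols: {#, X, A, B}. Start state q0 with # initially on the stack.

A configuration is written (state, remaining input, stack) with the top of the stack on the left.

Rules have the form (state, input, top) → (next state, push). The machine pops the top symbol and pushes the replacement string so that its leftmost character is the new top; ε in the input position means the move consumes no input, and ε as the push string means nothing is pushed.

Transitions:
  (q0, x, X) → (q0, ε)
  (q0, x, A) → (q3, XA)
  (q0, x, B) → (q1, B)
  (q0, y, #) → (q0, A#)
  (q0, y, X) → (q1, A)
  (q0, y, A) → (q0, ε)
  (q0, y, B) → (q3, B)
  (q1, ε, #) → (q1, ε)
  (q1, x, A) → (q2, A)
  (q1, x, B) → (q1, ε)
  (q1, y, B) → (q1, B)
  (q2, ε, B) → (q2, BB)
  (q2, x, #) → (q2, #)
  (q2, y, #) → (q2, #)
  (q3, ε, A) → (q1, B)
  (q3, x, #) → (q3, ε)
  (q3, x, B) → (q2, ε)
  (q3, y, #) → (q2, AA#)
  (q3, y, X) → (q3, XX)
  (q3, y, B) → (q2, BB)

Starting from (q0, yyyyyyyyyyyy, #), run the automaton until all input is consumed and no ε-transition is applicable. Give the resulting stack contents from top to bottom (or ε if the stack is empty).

(q0, yyyyyyyyyyyy, #) ⊢ (q0, yyyyyyyyyyy, A#) ⊢ (q0, yyyyyyyyyy, #) ⊢ (q0, yyyyyyyyy, A#) ⊢ (q0, yyyyyyyy, #) ⊢ (q0, yyyyyyy, A#) ⊢ (q0, yyyyyy, #) ⊢ (q0, yyyyy, A#) ⊢ (q0, yyyy, #) ⊢ (q0, yyy, A#) ⊢ (q0, yy, #) ⊢ (q0, y, A#) ⊢ (q0, ε, #)
All input consumed in state q0 with stack #.

#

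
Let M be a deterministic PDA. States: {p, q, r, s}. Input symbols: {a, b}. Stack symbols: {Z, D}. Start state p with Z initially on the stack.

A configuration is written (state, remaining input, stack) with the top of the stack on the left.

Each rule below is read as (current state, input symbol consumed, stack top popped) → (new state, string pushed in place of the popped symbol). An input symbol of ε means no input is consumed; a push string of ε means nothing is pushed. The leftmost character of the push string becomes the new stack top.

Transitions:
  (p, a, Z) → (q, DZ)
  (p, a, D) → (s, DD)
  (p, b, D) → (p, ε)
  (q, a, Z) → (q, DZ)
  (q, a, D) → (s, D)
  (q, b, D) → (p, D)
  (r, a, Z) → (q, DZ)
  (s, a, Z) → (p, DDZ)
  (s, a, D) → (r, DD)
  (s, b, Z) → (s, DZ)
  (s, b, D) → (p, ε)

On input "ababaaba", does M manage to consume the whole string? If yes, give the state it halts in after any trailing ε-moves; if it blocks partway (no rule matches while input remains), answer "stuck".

(p, ababaaba, Z)
  read a, top Z: go to q, push DZ → (q, babaaba, DZ)
  read b, top D: go to p, push D → (p, abaaba, DZ)
  read a, top D: go to s, push DD → (s, baaba, DDZ)
  read b, top D: go to p, push ε → (p, aaba, DZ)
  read a, top D: go to s, push DD → (s, aba, DDZ)
  read a, top D: go to r, push DD → (r, ba, DDDZ)
No transition for (r, b, top D); M blocks with input ba remaining.

stuck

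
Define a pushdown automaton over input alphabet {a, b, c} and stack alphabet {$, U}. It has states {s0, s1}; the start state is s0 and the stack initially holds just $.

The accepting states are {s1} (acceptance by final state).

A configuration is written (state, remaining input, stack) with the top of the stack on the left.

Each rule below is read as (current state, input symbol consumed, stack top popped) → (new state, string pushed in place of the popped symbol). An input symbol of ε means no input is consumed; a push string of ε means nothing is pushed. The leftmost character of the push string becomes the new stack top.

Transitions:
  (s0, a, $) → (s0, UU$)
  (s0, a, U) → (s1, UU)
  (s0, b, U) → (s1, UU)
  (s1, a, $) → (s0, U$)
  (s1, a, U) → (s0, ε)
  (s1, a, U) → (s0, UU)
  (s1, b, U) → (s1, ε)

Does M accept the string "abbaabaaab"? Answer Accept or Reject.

One accepting computation: (s0, abbaabaaab, $) ⊢ (s0, bbaabaaab, UU$) ⊢ (s1, baabaaab, UUU$) ⊢ (s1, aabaaab, UU$) ⊢ (s0, abaaab, U$) ⊢ (s1, baaab, UU$) ⊢ (s1, aaab, U$) ⊢ (s0, aab, $) ⊢ (s0, ab, UU$) ⊢ (s1, b, UUU$) ⊢ (s1, ε, UU$)
All input consumed and state s1 ∈ F.

Accept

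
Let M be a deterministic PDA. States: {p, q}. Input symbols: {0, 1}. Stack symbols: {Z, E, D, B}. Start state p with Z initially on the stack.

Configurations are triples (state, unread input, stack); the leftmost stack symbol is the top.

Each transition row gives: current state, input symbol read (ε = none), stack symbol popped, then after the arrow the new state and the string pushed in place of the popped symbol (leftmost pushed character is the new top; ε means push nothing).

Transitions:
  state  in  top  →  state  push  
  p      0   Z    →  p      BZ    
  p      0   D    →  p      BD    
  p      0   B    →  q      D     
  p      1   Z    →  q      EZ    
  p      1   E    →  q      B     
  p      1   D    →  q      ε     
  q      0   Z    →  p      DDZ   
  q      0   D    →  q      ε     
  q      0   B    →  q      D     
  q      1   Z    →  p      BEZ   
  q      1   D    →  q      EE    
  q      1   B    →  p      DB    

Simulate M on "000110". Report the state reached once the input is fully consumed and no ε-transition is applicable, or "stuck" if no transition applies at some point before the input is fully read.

stuck

(p, 000110, Z)
  read 0, top Z: go to p, push BZ → (p, 00110, BZ)
  read 0, top B: go to q, push D → (q, 0110, DZ)
  read 0, top D: go to q, push ε → (q, 110, Z)
  read 1, top Z: go to p, push BEZ → (p, 10, BEZ)
No transition for (p, 1, top B); M blocks with input 10 remaining.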